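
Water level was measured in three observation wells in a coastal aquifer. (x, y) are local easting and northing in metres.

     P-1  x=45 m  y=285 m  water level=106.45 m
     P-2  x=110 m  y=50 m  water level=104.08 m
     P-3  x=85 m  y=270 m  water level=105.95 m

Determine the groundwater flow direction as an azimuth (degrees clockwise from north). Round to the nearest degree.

127°

With h = a·x + b·y + c and P-1 as origin, the differences give:
  65·a + (-235)·b = -2.37
  40·a + (-15)·b = -0.50
Eliminate b (×(-15) and ×(-235), subtract): 8425·a = -81.950 → a = ∂h/∂x = -0.009727
Back-substitute: b = ∂h/∂y = +0.007395.
Flow direction (−∇h) has components (+0.009727 E, -0.007395 N).
Azimuth = atan2(E, N) = atan2(+0.009727, -0.007395) = 127.2° ≈ 127°.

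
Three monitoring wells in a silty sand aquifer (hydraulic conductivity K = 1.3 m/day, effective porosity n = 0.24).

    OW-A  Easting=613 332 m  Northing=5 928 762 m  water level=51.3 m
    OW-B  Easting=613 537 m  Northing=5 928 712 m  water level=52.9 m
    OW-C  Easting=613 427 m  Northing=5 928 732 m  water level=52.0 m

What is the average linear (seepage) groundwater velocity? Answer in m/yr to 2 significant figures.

Three-point gradient (reference OW-A): Δ to OW-B = (205, -50, +1.6), Δ to OW-C = (95, -30, +0.7).
∂h/∂x = +0.009286, ∂h/∂y = +0.006071 (det = -1400).
|∇h| = √(0.009286² + 0.006071²) = 0.01109
Seepage velocity v = K·i/n = 1.3 × 0.01109 / 0.24 = 0.06007 m/day = 21.94 m/yr.

22 m/yr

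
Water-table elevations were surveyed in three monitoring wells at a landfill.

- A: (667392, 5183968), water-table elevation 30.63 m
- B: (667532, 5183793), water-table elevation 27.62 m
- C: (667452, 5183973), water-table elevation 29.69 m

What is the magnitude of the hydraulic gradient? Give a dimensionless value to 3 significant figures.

0.0166

With h = a·x + b·y + c and A as origin, the differences give:
  140·a + (-175)·b = -3.01
  60·a + 5·b = -0.94
Eliminate b (×5 and ×(-175), subtract): 11200·a = -179.550 → a = ∂h/∂x = -0.01603
Back-substitute: b = ∂h/∂y = +0.004375.
|∇h| = √(-0.01603² + 0.004375²) = 0.01662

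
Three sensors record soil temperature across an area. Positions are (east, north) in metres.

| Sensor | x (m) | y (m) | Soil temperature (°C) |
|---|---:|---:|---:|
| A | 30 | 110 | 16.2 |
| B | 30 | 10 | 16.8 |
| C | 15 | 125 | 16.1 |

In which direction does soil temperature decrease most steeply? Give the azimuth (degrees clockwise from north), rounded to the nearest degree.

354°

Differences from A: to B (Δx, Δy, Δh) = (0, -100, +0.6); to C = (-15, 15, -0.1).
Determinant of the coordinate differences = 0·15 − (-15)·(-100) = -1500.
∂T/∂x = [(+0.6)·15 − (-0.1)·(-100)] / -1500 = +0.0006667
∂T/∂y = [0·(-0.1) − (-15)·(+0.6)] / -1500 = -0.006000
Steepest decrease is along −∇f: components (-0.0006667 E, +0.006000 N).
Azimuth = atan2(-0.0006667, +0.006000) = 353.7° ≈ 354°.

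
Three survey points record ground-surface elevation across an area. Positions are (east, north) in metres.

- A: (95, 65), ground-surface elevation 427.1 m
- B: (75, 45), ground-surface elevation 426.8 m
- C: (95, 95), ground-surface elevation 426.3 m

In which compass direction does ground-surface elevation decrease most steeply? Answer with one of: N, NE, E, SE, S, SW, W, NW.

With z = a·x + b·y + c and A as origin, the differences give:
  (-20)·a + (-20)·b = -0.3
  0·a + 30·b = -0.8
Eliminate b (×30 and ×(-20), subtract): -600·a = -25.00 → a = ∂z/∂x = +0.04167
Back-substitute: b = ∂z/∂y = -0.02667.
Steepest decrease is along −∇f = (-0.04167 E, +0.02667 N) → northwest.

NW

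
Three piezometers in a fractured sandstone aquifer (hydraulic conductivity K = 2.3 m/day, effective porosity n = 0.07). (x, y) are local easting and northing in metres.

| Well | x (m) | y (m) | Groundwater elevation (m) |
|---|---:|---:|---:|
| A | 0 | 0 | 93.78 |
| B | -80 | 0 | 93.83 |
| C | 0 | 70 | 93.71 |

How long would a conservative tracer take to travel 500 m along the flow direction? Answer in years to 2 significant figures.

35 years

∂h/∂x = (93.83 − 93.78) / (-80 − 0) = -0.0006250
∂h/∂y = (93.71 − 93.78) / (70 − 0) = -0.001000
|∇h| = √(-0.0006250² + -0.001000²) = 0.001179
Seepage velocity v = K·i/n = 2.3 × 0.001179 / 0.07 = 0.03874 m/day.
t = 500 / 0.03874 = 1.291e+04 days = 35.3 years.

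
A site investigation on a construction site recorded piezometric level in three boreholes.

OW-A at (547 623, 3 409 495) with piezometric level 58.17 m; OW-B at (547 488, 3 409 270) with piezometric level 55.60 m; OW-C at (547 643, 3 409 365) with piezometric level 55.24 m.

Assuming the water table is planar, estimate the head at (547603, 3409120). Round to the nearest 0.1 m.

Taking OW-A as reference: OW-B−OW-A = (-135, -225, -2.57); OW-C−OW-A = (20, -130, -2.93).
Determinant of the coordinate differences = (-135)·(-130) − 20·(-225) = 22050.
∂h/∂x = [(-2.57)·(-130) − (-2.93)·(-225)] / 22050 = -0.01475
∂h/∂y = [(-135)·(-2.93) − 20·(-2.57)] / 22050 = +0.02027
h(547603, 3409120) = 58.17 + (-0.01475)·(-20) + (+0.02027)·(-375) = 58.17 +0.295 -7.601 = 50.864 m.

50.9 m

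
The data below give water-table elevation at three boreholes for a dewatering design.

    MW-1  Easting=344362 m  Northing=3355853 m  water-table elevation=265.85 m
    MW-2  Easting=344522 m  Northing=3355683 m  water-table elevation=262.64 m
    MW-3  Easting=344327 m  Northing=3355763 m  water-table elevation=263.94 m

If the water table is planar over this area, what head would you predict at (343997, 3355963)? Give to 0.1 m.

Differences from MW-1: to MW-2 (Δx, Δy, Δh) = (160, -170, -3.21); to MW-3 = (-35, -90, -1.91).
Determinant of the coordinate differences = 160·(-90) − (-35)·(-170) = -20350.
∂h/∂x = [(-3.21)·(-90) − (-1.91)·(-170)] / -20350 = +0.001759
∂h/∂y = [160·(-1.91) − (-35)·(-3.21)] / -20350 = +0.02054
h(343997, 3355963) = 265.85 + (+0.001759)·(-365) + (+0.02054)·(110) = 265.85 -0.642 +2.259 = 267.467 m.

267.5 m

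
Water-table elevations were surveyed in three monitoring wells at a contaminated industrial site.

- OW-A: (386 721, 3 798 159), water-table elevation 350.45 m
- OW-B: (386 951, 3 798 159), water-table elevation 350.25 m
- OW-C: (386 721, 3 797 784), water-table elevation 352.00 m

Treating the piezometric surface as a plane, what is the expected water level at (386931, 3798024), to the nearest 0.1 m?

∂h/∂x = (350.25 − 350.45) / (386951 − 386721) = -0.0008696
∂h/∂y = (352.00 − 350.45) / (3797784 − 3798159) = -0.004133
h(386931, 3798024) = 350.45 + (-0.0008696)·(210) + (-0.004133)·(-135) = 350.45 -0.183 +0.558 = 350.825 m.

350.8 m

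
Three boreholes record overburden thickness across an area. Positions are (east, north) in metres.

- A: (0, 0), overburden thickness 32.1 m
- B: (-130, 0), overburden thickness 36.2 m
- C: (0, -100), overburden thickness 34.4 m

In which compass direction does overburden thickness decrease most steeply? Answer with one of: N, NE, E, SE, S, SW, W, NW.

NE

∂d/∂x = (36.2 − 32.1) / (-130 − 0) = -0.03154
∂d/∂y = (34.4 − 32.1) / (-100 − 0) = -0.02300
Steepest decrease is along −∇f = (+0.03154 E, +0.02300 N) → northeast.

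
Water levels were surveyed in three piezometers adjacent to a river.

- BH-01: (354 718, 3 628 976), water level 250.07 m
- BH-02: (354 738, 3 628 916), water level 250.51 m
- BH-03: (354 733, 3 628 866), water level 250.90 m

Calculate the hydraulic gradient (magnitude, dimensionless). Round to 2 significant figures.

0.0078

Taking BH-01 as reference: BH-02−BH-01 = (20, -60, +0.44); BH-03−BH-01 = (15, -110, +0.83).
Determinant of the coordinate differences = 20·(-110) − 15·(-60) = -1300.
∂h/∂x = [(+0.44)·(-110) − (+0.83)·(-60)] / -1300 = -0.001077
∂h/∂y = [20·(+0.83) − 15·(+0.44)] / -1300 = -0.007692
|∇h| = √(-0.001077² + -0.007692²) = 0.007767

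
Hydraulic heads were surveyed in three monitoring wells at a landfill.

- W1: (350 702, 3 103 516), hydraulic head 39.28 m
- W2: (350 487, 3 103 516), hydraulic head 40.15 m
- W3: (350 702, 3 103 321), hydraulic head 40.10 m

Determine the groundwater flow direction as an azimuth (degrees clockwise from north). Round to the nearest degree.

∂h/∂x = (40.15 − 39.28) / (350487 − 350702) = -0.004047
∂h/∂y = (40.10 − 39.28) / (3103321 − 3103516) = -0.004205
Flow direction (−∇h) has components (+0.004047 E, +0.004205 N).
Azimuth = atan2(E, N) = atan2(+0.004047, +0.004205) = 43.9° ≈ 044°.

044°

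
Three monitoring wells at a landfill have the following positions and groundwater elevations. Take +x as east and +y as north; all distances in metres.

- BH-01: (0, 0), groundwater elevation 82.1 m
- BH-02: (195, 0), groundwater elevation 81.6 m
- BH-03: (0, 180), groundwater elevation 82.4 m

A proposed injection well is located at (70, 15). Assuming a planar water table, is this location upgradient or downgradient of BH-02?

∂h/∂x = (81.6 − 82.1) / (195 − 0) = -0.002564
∂h/∂y = (82.4 − 82.1) / (180 − 0) = +0.001667
Head at (70, 15) = 82.1 + (-0.002564)·(70) + (+0.001667)·(15) = 81.95 m.
That is higher than the 81.6 m at BH-02, so the point is upgradient.

upgradient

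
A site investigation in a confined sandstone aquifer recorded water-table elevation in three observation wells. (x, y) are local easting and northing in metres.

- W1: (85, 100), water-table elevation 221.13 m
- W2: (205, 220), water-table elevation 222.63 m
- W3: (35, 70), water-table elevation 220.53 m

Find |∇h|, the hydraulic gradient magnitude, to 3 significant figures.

0.0113

With h = a·x + b·y + c and W1 as origin, the differences give:
  120·a + 120·b = +1.50
  (-50)·a + (-30)·b = -0.60
Eliminate b (×(-30) and ×120, subtract): 2400·a = 27.000 → a = ∂h/∂x = +0.01125
Back-substitute: b = ∂h/∂y = +0.001250.
|∇h| = √(0.01125² + 0.001250²) = 0.01132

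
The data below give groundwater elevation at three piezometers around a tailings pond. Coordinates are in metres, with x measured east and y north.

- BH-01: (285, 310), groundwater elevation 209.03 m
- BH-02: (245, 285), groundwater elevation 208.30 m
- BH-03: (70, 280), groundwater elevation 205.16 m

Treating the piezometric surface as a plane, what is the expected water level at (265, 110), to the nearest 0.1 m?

Taking BH-01 as reference: BH-02−BH-01 = (-40, -25, -0.73); BH-03−BH-01 = (-215, -30, -3.87).
Solve a·Δx + b·Δy = Δh: det = (-40)·(-30) − (-215)·(-25) = -4175.
∂h/∂x = [(-0.73)·(-30) − (-3.87)·(-25)] / -4175 = +0.01793
∂h/∂y = [(-40)·(-3.87) − (-215)·(-0.73)] / -4175 = +0.0005150
h(265, 110) = 209.03 + (+0.01793)·(-20) + (+0.0005150)·(-200) = 209.03 -0.359 -0.103 = 208.568 m.

208.6 m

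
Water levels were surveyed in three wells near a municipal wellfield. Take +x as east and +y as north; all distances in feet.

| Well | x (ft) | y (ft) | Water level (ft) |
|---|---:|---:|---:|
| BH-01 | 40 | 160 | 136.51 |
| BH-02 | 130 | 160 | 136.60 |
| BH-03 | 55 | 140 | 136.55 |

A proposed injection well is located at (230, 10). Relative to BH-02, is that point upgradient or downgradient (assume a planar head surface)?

Taking BH-01 as reference: BH-02−BH-01 = (90, 0, +0.09); BH-03−BH-01 = (15, -20, +0.04).
Determinant of the coordinate differences = 90·(-20) − 15·0 = -1800.
∂h/∂x = [(+0.09)·(-20) − (+0.04)·0] / -1800 = +0.001000
∂h/∂y = [90·(+0.04) − 15·(+0.09)] / -1800 = -0.001250
Head at (230, 10) = 136.51 + (+0.001000)·(190) + (-0.001250)·(-150) = 136.89 ft.
That is higher than the 136.60 ft at BH-02, so the point is upgradient.

upgradient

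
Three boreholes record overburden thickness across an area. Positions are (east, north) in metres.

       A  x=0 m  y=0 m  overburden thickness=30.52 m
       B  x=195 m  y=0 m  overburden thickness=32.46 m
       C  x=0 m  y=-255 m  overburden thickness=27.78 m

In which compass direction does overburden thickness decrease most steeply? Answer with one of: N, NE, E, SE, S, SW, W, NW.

∂d/∂x = (32.46 − 30.52) / (195 − 0) = +0.009949
∂d/∂y = (27.78 − 30.52) / (-255 − 0) = +0.01075
Steepest decrease is along −∇f = (-0.009949 E, -0.01075 N) → southwest.

SW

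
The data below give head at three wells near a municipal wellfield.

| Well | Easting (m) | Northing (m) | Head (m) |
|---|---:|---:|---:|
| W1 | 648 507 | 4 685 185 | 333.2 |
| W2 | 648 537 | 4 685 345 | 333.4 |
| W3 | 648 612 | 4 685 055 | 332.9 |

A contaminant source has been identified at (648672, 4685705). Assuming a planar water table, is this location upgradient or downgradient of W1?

upgradient

Differences from W1: to W2 (Δx, Δy, Δh) = (30, 160, +0.2); to W3 = (105, -130, -0.3).
Determinant of the coordinate differences = 30·(-130) − 105·160 = -20700.
∂h/∂x = [(+0.2)·(-130) − (-0.3)·160] / -20700 = -0.001063
∂h/∂y = [30·(-0.3) − 105·(+0.2)] / -20700 = +0.001449
Head at (648672, 4685705) = 333.2 + (-0.001063)·(165) + (+0.001449)·(520) = 333.78 m.
That is higher than the 333.2 m at W1, so the point is upgradient.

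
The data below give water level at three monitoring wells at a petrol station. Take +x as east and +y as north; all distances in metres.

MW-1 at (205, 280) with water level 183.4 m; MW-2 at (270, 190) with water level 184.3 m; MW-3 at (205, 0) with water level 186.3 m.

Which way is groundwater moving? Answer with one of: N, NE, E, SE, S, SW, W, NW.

N

Three-point gradient (reference MW-1): Δ to MW-2 = (65, -90, +0.9), Δ to MW-3 = (0, -280, +2.9).
∂h/∂x = -0.0004945, ∂h/∂y = -0.01036 (det = -18200).
Flow = −∇h = (+0.0004945 east, +0.01036 north), which points north.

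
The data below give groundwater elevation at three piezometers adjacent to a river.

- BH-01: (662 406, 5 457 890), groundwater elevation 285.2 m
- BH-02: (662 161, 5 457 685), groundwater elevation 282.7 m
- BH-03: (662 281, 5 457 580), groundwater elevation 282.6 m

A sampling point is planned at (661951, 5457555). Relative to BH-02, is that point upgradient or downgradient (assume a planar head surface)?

downgradient

With h = a·x + b·y + c and BH-01 as origin, the differences give:
  (-245)·a + (-205)·b = -2.5
  (-125)·a + (-310)·b = -2.6
Eliminate b (×(-310) and ×(-205), subtract): 50325·a = 242.00 → a = ∂h/∂x = +0.004809
Back-substitute: b = ∂h/∂y = +0.006448.
Head at (661951, 5457555) = 285.2 + (+0.004809)·(-455) + (+0.006448)·(-335) = 280.85 m.
That is lower than the 282.7 m at BH-02, so the point is downgradient.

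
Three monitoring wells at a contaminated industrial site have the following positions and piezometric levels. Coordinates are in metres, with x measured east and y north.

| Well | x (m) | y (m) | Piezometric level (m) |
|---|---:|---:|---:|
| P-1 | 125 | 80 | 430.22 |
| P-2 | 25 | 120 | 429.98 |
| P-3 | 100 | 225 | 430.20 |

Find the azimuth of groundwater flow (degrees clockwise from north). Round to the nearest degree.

263°

With h = a·x + b·y + c and P-1 as origin, the differences give:
  (-100)·a + 40·b = -0.24
  (-25)·a + 145·b = -0.02
Eliminate b (×145 and ×40, subtract): -13500·a = -34.000 → a = ∂h/∂x = +0.002519
Back-substitute: b = ∂h/∂y = +0.0002963.
Flow direction (−∇h) has components (-0.002519 E, -0.0002963 N).
Azimuth = atan2(E, N) = atan2(-0.002519, -0.0002963) = 263.3° ≈ 263°.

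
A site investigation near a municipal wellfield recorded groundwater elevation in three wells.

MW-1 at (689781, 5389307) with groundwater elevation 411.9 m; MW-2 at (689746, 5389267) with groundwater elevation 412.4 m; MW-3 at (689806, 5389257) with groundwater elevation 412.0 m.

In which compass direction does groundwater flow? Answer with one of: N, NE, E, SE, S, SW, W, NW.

Three-point gradient (reference MW-1): Δ to MW-2 = (-35, -40, +0.5), Δ to MW-3 = (25, -50, +0.1).
∂h/∂x = -0.007636, ∂h/∂y = -0.005818 (det = 2750).
Flow = −∇h = (+0.007636 east, +0.005818 north), which points northeast.

NE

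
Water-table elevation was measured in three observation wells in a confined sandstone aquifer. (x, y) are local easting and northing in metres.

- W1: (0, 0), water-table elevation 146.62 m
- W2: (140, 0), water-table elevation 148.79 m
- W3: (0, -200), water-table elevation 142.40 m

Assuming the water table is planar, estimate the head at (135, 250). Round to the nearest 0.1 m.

∂h/∂x = (148.79 − 146.62) / (140 − 0) = +0.01550
∂h/∂y = (142.40 − 146.62) / (-200 − 0) = +0.02110
h(135, 250) = 146.62 + (+0.01550)·(135) + (+0.02110)·(250) = 146.62 +2.092 +5.275 = 153.987 m.

154.0 m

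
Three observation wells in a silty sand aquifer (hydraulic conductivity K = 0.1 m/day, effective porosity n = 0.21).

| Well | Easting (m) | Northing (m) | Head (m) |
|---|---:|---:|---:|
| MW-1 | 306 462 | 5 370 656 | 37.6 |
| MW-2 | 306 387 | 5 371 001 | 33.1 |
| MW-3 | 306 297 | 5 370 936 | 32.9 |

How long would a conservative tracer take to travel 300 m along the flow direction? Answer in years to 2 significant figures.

With h = a·x + b·y + c and MW-1 as origin, the differences give:
  (-75)·a + 345·b = -4.5
  (-165)·a + 280·b = -4.7
Eliminate b (×280 and ×345, subtract): 35925·a = 361.50 → a = ∂h/∂x = +0.01006
Back-substitute: b = ∂h/∂y = -0.01086.
|∇h| = √(0.01006² + -0.01086²) = 0.0148
Seepage velocity v = K·i/n = 0.1 × 0.0148 / 0.21 = 0.007048 m/day.
t = 300 / 0.007048 = 4.257e+04 days = 117 years.

120 years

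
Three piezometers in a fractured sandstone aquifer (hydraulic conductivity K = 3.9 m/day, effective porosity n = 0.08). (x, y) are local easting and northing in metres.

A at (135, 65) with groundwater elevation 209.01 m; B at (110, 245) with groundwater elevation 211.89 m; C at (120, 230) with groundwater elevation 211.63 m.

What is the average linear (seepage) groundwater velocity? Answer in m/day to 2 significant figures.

0.77 m/day

Differences from A: to B (Δx, Δy, Δh) = (-25, 180, +2.88); to C = (-15, 165, +2.62).
Determinant of the coordinate differences = (-25)·165 − (-15)·180 = -1425.
∂h/∂x = [(+2.88)·165 − (+2.62)·180] / -1425 = -0.002526
∂h/∂y = [(-25)·(+2.62) − (-15)·(+2.88)] / -1425 = +0.01565
|∇h| = √(-0.002526² + 0.01565²) = 0.01585
Seepage velocity v = K·i/n = 3.9 × 0.01585 / 0.08 = 0.7727 m/day.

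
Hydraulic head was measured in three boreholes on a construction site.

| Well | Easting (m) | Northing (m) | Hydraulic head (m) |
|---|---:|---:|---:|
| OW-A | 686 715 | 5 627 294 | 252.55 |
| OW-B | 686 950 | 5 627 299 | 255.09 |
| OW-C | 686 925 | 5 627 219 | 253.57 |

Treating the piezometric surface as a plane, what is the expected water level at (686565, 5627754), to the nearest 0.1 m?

258.2 m

Taking OW-A as reference: OW-B−OW-A = (235, 5, +2.54); OW-C−OW-A = (210, -75, +1.02).
Solve a·Δx + b·Δy = Δh: det = 235·(-75) − 210·5 = -18675.
∂h/∂x = [(+2.54)·(-75) − (+1.02)·5] / -18675 = +0.01047
∂h/∂y = [235·(+1.02) − 210·(+2.54)] / -18675 = +0.01573
h(686565, 5627754) = 252.55 + (+0.01047)·(-150) + (+0.01573)·(460) = 252.55 -1.571 +7.234 = 258.213 m.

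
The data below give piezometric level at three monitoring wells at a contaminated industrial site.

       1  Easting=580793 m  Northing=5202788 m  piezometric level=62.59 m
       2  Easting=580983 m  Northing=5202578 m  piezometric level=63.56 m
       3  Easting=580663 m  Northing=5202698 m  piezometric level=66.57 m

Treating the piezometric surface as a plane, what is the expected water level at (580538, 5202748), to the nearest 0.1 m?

With h = a·x + b·y + c and 1 as origin, the differences give:
  190·a + (-210)·b = +0.97
  (-130)·a + (-90)·b = +3.98
Eliminate b (×(-90) and ×(-210), subtract): -44400·a = 748.500 → a = ∂h/∂x = -0.01686
Back-substitute: b = ∂h/∂y = -0.01987.
h(580538, 5202748) = 62.59 + (-0.01686)·(-255) + (-0.01987)·(-40) = 62.59 +4.299 +0.795 = 67.684 m.

67.7 m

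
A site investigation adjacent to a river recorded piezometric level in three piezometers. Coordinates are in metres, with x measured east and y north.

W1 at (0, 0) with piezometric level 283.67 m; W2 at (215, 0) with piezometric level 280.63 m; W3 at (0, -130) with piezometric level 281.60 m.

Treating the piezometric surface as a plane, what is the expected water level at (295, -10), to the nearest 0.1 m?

∂h/∂x = (280.63 − 283.67) / (215 − 0) = -0.01414
∂h/∂y = (281.60 − 283.67) / (-130 − 0) = +0.01592
h(295, -10) = 283.67 + (-0.01414)·(295) + (+0.01592)·(-10) = 283.67 -4.171 -0.159 = 279.340 m.

279.3 m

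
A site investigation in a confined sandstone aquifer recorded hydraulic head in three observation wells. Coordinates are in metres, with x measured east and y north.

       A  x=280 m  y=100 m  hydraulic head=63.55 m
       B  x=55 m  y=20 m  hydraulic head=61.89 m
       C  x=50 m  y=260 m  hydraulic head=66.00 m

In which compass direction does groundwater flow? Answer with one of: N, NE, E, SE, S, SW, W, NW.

With h = a·x + b·y + c and A as origin, the differences give:
  (-225)·a + (-80)·b = -1.66
  (-230)·a + 160·b = +2.45
Eliminate b (×160 and ×(-80), subtract): -54400·a = -69.600 → a = ∂h/∂x = +0.001279
Back-substitute: b = ∂h/∂y = +0.01715.
Flow = −∇h = (-0.001279 east, -0.01715 north), which points south.

S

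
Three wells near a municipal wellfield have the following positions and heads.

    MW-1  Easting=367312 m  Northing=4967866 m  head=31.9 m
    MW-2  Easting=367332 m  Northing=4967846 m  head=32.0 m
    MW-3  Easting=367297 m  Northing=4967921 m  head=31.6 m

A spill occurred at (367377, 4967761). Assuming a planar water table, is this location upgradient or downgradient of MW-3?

Differences from MW-1: to MW-2 (Δx, Δy, Δh) = (20, -20, +0.1); to MW-3 = (-15, 55, -0.3).
Solve a·Δx + b·Δy = Δh: det = 20·55 − (-15)·(-20) = 800.
∂h/∂x = [(+0.1)·55 − (-0.3)·(-20)] / 800 = -0.0006250
∂h/∂y = [20·(-0.3) − (-15)·(+0.1)] / 800 = -0.005625
Head at (367377, 4967761) = 31.9 + (-0.0006250)·(65) + (-0.005625)·(-105) = 32.45 m.
That is higher than the 31.6 m at MW-3, so the point is upgradient.

upgradient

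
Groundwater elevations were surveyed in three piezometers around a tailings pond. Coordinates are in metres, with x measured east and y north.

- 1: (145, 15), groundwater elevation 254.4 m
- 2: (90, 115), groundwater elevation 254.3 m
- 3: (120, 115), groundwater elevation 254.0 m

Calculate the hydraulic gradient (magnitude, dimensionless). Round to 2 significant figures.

Differences from 1: to 2 (Δx, Δy, Δh) = (-55, 100, -0.1); to 3 = (-25, 100, -0.4).
Determinant of the coordinate differences = (-55)·100 − (-25)·100 = -3000.
∂h/∂x = [(-0.1)·100 − (-0.4)·100] / -3000 = -0.01000
∂h/∂y = [(-55)·(-0.4) − (-25)·(-0.1)] / -3000 = -0.006500
|∇h| = √(-0.01000² + -0.006500²) = 0.01193

0.012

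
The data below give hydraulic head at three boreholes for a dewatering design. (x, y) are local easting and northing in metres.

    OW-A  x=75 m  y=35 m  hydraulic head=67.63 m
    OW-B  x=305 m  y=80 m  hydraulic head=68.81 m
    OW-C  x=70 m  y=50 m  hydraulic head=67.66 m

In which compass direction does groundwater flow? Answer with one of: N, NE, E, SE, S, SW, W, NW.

SW

With h = a·x + b·y + c and OW-A as origin, the differences give:
  230·a + 45·b = +1.18
  (-5)·a + 15·b = +0.03
Eliminate b (×15 and ×45, subtract): 3675·a = 16.350 → a = ∂h/∂x = +0.004449
Back-substitute: b = ∂h/∂y = +0.003483.
Flow = −∇h = (-0.004449 east, -0.003483 north), which points southwest.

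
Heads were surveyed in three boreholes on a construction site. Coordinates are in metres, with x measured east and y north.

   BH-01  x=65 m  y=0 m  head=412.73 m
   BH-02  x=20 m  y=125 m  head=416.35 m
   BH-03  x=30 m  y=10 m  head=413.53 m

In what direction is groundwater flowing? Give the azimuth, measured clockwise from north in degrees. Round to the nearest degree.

Differences from BH-01: to BH-02 (Δx, Δy, Δh) = (-45, 125, +3.62); to BH-03 = (-35, 10, +0.80).
Determinant of the coordinate differences = (-45)·10 − (-35)·125 = 3925.
∂h/∂x = [(+3.62)·10 − (+0.80)·125] / 3925 = -0.01625
∂h/∂y = [(-45)·(+0.80) − (-35)·(+3.62)] / 3925 = +0.02311
Flow direction (−∇h) has components (+0.01625 E, -0.02311 N).
Azimuth = atan2(E, N) = atan2(+0.01625, -0.02311) = 144.9° ≈ 145°.

145°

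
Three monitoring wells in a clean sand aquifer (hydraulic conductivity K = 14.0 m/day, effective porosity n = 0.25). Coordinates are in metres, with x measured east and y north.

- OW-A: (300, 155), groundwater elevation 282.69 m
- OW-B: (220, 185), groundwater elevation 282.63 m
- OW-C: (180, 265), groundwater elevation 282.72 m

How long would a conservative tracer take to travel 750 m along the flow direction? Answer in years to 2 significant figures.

16 years

Differences from OW-A: to OW-B (Δx, Δy, Δh) = (-80, 30, -0.06); to OW-C = (-120, 110, +0.03).
Determinant of the coordinate differences = (-80)·110 − (-120)·30 = -5200.
∂h/∂x = [(-0.06)·110 − (+0.03)·30] / -5200 = +0.001442
∂h/∂y = [(-80)·(+0.03) − (-120)·(-0.06)] / -5200 = +0.001846
|∇h| = √(0.001442² + 0.001846²) = 0.002342
Seepage velocity v = K·i/n = 14.0 × 0.002342 / 0.25 = 0.1312 m/day.
t = 750 / 0.1312 = 5716 days = 15.6 years.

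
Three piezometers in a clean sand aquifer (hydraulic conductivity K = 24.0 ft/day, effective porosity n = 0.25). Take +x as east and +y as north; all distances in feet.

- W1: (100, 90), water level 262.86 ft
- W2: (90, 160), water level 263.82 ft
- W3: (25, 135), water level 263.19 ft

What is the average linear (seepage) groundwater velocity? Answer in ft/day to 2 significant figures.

1.4 ft/day

With h = a·x + b·y + c and W1 as origin, the differences give:
  (-10)·a + 70·b = +0.96
  (-75)·a + 45·b = +0.33
Eliminate b (×45 and ×70, subtract): 4800·a = 20.100 → a = ∂h/∂x = +0.004188
Back-substitute: b = ∂h/∂y = +0.01431.
|∇h| = √(0.004188² + 0.01431²) = 0.01491
Seepage velocity v = K·i/n = 24.0 × 0.01491 / 0.25 = 1.431 ft/day.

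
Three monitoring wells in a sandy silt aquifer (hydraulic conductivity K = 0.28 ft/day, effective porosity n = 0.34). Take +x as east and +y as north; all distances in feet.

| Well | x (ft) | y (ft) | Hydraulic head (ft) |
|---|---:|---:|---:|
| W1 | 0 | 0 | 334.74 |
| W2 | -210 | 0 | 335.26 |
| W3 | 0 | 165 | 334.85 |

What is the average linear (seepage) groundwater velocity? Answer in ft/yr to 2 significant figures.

∂h/∂x = (335.26 − 334.74) / (-210 − 0) = -0.002476
∂h/∂y = (334.85 − 334.74) / (165 − 0) = +0.0006667
|∇h| = √(-0.002476² + 0.0006667²) = 0.002564
Seepage velocity v = K·i/n = 0.28 × 0.002564 / 0.34 = 0.002112 ft/day = 0.7714 ft/yr.

0.77 ft/yr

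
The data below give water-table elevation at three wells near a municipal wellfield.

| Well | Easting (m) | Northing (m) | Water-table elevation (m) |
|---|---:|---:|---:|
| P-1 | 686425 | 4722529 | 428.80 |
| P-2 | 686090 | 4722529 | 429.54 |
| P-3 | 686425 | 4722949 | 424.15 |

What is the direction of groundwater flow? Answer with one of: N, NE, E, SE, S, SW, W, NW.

∂h/∂x = (429.54 − 428.80) / (686090 − 686425) = -0.002209
∂h/∂y = (424.15 − 428.80) / (4722949 − 4722529) = -0.01107
Flow = −∇h = (+0.002209 east, +0.01107 north), which points north.

N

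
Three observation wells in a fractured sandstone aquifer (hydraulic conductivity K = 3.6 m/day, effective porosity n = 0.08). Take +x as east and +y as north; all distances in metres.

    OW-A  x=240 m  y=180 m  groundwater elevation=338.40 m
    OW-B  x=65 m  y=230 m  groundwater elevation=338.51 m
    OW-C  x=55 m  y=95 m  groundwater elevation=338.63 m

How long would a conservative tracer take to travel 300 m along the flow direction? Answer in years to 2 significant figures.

Differences from OW-A: to OW-B (Δx, Δy, Δh) = (-175, 50, +0.11); to OW-C = (-185, -85, +0.23).
Solve a·Δx + b·Δy = Δh: det = (-175)·(-85) − (-185)·50 = 24125.
∂h/∂x = [(+0.11)·(-85) − (+0.23)·50] / 24125 = -0.0008642
∂h/∂y = [(-175)·(+0.23) − (-185)·(+0.11)] / 24125 = -0.0008249
|∇h| = √(-0.0008642² + -0.0008249²) = 0.001195
Seepage velocity v = K·i/n = 3.6 × 0.001195 / 0.08 = 0.05378 m/day.
t = 300 / 0.05378 = 5578 days = 15.3 years.

15 years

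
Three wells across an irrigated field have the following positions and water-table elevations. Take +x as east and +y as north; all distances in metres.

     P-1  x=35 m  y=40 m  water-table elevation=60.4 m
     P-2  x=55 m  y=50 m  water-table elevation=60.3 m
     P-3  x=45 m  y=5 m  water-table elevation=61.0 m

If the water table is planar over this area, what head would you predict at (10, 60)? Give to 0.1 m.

With h = a·x + b·y + c and P-1 as origin, the differences give:
  20·a + 10·b = -0.1
  10·a + (-35)·b = +0.6
Eliminate b (×(-35) and ×10, subtract): -800·a = -2.50 → a = ∂h/∂x = +0.003125
Back-substitute: b = ∂h/∂y = -0.01625.
h(10, 60) = 60.4 + (+0.003125)·(-25) + (-0.01625)·(20) = 60.4 -0.078 -0.325 = 59.997 m.

60.0 m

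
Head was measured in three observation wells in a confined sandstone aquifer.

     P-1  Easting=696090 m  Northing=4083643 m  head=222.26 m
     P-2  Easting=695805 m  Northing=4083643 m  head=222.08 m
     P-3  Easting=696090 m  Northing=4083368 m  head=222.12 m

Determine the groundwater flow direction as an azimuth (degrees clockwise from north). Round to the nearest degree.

231°

∂h/∂x = (222.08 − 222.26) / (695805 − 696090) = +0.0006316
∂h/∂y = (222.12 − 222.26) / (4083368 − 4083643) = +0.0005091
Flow direction (−∇h) has components (-0.0006316 E, -0.0005091 N).
Azimuth = atan2(E, N) = atan2(-0.0006316, -0.0005091) = 231.1° ≈ 231°.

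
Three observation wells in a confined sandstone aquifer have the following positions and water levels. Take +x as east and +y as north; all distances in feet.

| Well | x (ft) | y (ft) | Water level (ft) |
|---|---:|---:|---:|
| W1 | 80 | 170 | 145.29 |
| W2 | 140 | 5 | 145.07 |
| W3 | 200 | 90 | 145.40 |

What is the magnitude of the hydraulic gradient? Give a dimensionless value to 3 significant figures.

0.00324

Taking W1 as reference: W2−W1 = (60, -165, -0.22); W3−W1 = (120, -80, +0.11).
Determinant of the coordinate differences = 60·(-80) − 120·(-165) = 15000.
∂h/∂x = [(-0.22)·(-80) − (+0.11)·(-165)] / 15000 = +0.002383
∂h/∂y = [60·(+0.11) − 120·(-0.22)] / 15000 = +0.002200
|∇h| = √(0.002383² + 0.002200²) = 0.003243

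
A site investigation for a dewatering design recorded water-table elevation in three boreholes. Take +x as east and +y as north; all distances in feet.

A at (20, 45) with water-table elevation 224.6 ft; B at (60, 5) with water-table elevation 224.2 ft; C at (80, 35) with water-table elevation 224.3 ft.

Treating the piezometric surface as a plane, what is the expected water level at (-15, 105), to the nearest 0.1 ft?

Three-point gradient (reference A): Δ to B = (40, -40, -0.4), Δ to C = (60, -10, -0.3).
∂h/∂x = -0.004000, ∂h/∂y = +0.006000 (det = 2000).
h(-15, 105) = 224.6 + (-0.004000)·(-35) + (+0.006000)·(60) = 224.6 +0.140 +0.360 = 225.100 ft.

225.1 ft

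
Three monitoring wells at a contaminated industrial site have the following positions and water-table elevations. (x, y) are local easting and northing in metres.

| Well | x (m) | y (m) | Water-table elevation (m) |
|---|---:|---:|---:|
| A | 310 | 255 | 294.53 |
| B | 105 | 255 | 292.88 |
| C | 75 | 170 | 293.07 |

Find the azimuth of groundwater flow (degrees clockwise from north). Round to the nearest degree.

302°

Three-point gradient (reference A): Δ to B = (-205, 0, -1.65), Δ to C = (-235, -85, -1.46).
∂h/∂x = +0.008049, ∂h/∂y = -0.005076 (det = 17425).
Flow direction (−∇h) has components (-0.008049 E, +0.005076 N).
Azimuth = atan2(E, N) = atan2(-0.008049, +0.005076) = 302.2° ≈ 302°.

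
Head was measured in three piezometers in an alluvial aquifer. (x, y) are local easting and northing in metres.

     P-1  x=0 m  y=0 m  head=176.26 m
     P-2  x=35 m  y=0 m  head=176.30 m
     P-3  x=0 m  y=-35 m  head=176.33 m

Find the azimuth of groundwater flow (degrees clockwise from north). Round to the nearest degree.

330°

∂h/∂x = (176.30 − 176.26) / (35 − 0) = +0.001143
∂h/∂y = (176.33 − 176.26) / (-35 − 0) = -0.002000
Flow direction (−∇h) has components (-0.001143 E, +0.002000 N).
Azimuth = atan2(E, N) = atan2(-0.001143, +0.002000) = 330.3° ≈ 330°.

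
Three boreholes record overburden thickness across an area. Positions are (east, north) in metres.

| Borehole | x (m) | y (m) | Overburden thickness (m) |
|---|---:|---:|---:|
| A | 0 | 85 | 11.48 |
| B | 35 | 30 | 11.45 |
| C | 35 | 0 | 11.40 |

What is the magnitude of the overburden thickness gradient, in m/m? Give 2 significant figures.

Taking A as reference: B−A = (35, -55, -0.03); C−A = (35, -85, -0.08).
Determinant of the coordinate differences = 35·(-85) − 35·(-55) = -1050.
∂d/∂x = [(-0.03)·(-85) − (-0.08)·(-55)] / -1050 = +0.001762
∂d/∂y = [35·(-0.08) − 35·(-0.03)] / -1050 = +0.001667
|∇f| = √(0.001762² + 0.001667²) = 0.002426 m/m

0.0024 m/m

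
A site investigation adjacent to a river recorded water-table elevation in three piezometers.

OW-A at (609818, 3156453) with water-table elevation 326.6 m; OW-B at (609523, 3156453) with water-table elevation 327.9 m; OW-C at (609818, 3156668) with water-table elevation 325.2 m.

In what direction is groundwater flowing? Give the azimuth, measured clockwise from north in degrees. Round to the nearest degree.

034°

∂h/∂x = (327.9 − 326.6) / (609523 − 609818) = -0.004407
∂h/∂y = (325.2 − 326.6) / (3156668 − 3156453) = -0.006512
Flow direction (−∇h) has components (+0.004407 E, +0.006512 N).
Azimuth = atan2(E, N) = atan2(+0.004407, +0.006512) = 34.1° ≈ 034°.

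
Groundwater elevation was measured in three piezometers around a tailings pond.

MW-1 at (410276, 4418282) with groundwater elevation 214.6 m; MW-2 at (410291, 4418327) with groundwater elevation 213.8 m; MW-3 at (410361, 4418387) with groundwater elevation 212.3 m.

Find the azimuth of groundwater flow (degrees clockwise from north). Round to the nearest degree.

Three-point gradient (reference MW-1): Δ to MW-2 = (15, 45, -0.8), Δ to MW-3 = (85, 105, -2.3).
∂h/∂x = -0.008667, ∂h/∂y = -0.01489 (det = -2250).
Flow direction (−∇h) has components (+0.008667 E, +0.01489 N).
Azimuth = atan2(E, N) = atan2(+0.008667, +0.01489) = 30.2° ≈ 030°.

030°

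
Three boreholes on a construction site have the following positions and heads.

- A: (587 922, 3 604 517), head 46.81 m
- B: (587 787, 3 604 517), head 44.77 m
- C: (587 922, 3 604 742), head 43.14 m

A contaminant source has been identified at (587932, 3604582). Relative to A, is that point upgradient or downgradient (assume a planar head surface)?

∂h/∂x = (44.77 − 46.81) / (587787 − 587922) = +0.01511
∂h/∂y = (43.14 − 46.81) / (3604742 − 3604517) = -0.01631
Head at (587932, 3604582) = 46.81 + (+0.01511)·(10) + (-0.01631)·(65) = 45.90 m.
That is lower than the 46.81 m at A, so the point is downgradient.

downgradient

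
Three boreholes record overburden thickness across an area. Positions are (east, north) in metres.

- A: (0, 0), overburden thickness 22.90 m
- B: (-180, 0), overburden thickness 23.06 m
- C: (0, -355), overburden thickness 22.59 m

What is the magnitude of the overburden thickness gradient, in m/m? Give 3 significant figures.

∂d/∂x = (23.06 − 22.90) / (-180 − 0) = -0.0008889
∂d/∂y = (22.59 − 22.90) / (-355 − 0) = +0.0008732
|∇f| = √(-0.0008889² + 0.0008732²) = 0.001246 m/m

0.00125 m/m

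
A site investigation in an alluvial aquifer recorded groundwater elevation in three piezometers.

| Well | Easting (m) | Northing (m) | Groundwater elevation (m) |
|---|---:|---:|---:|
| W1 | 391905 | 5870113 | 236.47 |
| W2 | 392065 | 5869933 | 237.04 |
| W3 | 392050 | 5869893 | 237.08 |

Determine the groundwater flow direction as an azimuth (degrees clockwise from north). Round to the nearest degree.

314°

With h = a·x + b·y + c and W1 as origin, the differences give:
  160·a + (-180)·b = +0.57
  145·a + (-220)·b = +0.61
Eliminate b (×(-220) and ×(-180), subtract): -9100·a = -15.600 → a = ∂h/∂x = +0.001714
Back-substitute: b = ∂h/∂y = -0.001643.
Flow direction (−∇h) has components (-0.001714 E, +0.001643 N).
Azimuth = atan2(E, N) = atan2(-0.001714, +0.001643) = 313.8° ≈ 314°.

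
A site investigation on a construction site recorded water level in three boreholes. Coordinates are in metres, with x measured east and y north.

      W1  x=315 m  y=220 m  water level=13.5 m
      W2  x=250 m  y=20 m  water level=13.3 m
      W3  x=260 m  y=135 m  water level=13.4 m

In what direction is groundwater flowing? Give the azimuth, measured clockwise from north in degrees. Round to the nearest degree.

214°

With h = a·x + b·y + c and W1 as origin, the differences give:
  (-65)·a + (-200)·b = -0.2
  (-55)·a + (-85)·b = -0.1
Eliminate b (×(-85) and ×(-200), subtract): -5475·a = -3.00 → a = ∂h/∂x = +0.0005479
Back-substitute: b = ∂h/∂y = +0.0008219.
Flow direction (−∇h) has components (-0.0005479 E, -0.0008219 N).
Azimuth = atan2(E, N) = atan2(-0.0005479, -0.0008219) = 213.7° ≈ 214°.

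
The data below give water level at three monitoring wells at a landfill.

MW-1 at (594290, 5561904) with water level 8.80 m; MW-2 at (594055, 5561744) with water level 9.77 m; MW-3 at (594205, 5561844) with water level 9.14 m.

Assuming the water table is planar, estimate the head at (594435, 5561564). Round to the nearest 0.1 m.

Differences from MW-1: to MW-2 (Δx, Δy, Δh) = (-235, -160, +0.97); to MW-3 = (-85, -60, +0.34).
Determinant of the coordinate differences = (-235)·(-60) − (-85)·(-160) = 500.
∂h/∂x = [(+0.97)·(-60) − (+0.34)·(-160)] / 500 = -0.007600
∂h/∂y = [(-235)·(+0.34) − (-85)·(+0.97)] / 500 = +0.005100
h(594435, 5561564) = 8.80 + (-0.007600)·(145) + (+0.005100)·(-340) = 8.80 -1.102 -1.734 = 5.964 m.

6.0 m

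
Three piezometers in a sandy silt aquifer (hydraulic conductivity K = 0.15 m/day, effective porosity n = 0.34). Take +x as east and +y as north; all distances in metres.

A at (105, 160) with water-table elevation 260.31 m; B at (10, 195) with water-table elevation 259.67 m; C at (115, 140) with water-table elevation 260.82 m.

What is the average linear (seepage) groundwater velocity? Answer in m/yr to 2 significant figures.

With h = a·x + b·y + c and A as origin, the differences give:
  (-95)·a + 35·b = -0.64
  10·a + (-20)·b = +0.51
Eliminate b (×(-20) and ×35, subtract): 1550·a = -5.050 → a = ∂h/∂x = -0.003258
Back-substitute: b = ∂h/∂y = -0.02713.
|∇h| = √(-0.003258² + -0.02713²) = 0.02732
Seepage velocity v = K·i/n = 0.15 × 0.02732 / 0.34 = 0.01205 m/day = 4.401 m/yr.

4.4 m/yr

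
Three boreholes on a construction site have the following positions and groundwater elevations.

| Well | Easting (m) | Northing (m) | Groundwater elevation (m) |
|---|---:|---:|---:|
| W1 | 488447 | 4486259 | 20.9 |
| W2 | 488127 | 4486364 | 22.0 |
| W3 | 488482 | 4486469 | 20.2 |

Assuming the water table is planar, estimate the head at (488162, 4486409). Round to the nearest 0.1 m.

21.7 m

Differences from W1: to W2 (Δx, Δy, Δh) = (-320, 105, +1.1); to W3 = (35, 210, -0.7).
Determinant of the coordinate differences = (-320)·210 − 35·105 = -70875.
∂h/∂x = [(+1.1)·210 − (-0.7)·105] / -70875 = -0.004296
∂h/∂y = [(-320)·(-0.7) − 35·(+1.1)] / -70875 = -0.002617
h(488162, 4486409) = 20.9 + (-0.004296)·(-285) + (-0.002617)·(150) = 20.9 +1.224 -0.393 = 21.732 m.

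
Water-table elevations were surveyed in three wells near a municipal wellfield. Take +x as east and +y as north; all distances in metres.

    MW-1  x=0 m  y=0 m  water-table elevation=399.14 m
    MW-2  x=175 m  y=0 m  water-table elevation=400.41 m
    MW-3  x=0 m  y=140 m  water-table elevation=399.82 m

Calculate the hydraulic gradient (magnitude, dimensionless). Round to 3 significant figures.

0.00873

∂h/∂x = (400.41 − 399.14) / (175 − 0) = +0.007257
∂h/∂y = (399.82 − 399.14) / (140 − 0) = +0.004857
|∇h| = √(0.007257² + 0.004857²) = 0.008732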